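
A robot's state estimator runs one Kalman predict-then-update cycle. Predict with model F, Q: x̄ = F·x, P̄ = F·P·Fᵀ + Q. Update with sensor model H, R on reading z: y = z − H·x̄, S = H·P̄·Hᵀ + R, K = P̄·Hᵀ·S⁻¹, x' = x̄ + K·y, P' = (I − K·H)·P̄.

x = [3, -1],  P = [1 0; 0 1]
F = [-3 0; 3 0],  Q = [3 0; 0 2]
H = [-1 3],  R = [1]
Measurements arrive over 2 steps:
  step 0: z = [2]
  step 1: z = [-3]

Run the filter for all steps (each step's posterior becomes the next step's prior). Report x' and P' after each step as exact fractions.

step 0: x' = [-84/83, 33/83], P' = [471/166 72/83; 72/83 31/83]
step 1: x' = [28701/35738, -13212/17869], P' = [51114/17869 31167/35738; 31167/35738 13381/35738]

step 0: x̄ = F·x = [-9, 9]
step 0: P̄ = F·P·Fᵀ + Q = [12 -9; -9 11]
step 0: y = z − H·x̄ = [-34]
step 0: S = H·P̄·Hᵀ + R = [166]
step 0: K = P̄·Hᵀ·S⁻¹ = [-39/166; 21/83]
step 0: x' = x̄ + K·y = [-84/83, 33/83]
step 0: P' = (I − K·H)·P̄ = [471/166 72/83; 72/83 31/83]
step 1: x̄ = F·x = [252/83, -252/83]
step 1: P̄ = F·P·Fᵀ + Q = [4737/166 -4239/166; -4239/166 4571/166]
step 1: y = z − H·x̄ = [759/83]
step 1: S = H·P̄·Hᵀ + R = [35738/83]
step 1: K = P̄·Hᵀ·S⁻¹ = [-8727/35738; 4488/17869]
step 1: x' = x̄ + K·y = [28701/35738, -13212/17869]
step 1: P' = (I − K·H)·P̄ = [51114/17869 31167/35738; 31167/35738 13381/35738]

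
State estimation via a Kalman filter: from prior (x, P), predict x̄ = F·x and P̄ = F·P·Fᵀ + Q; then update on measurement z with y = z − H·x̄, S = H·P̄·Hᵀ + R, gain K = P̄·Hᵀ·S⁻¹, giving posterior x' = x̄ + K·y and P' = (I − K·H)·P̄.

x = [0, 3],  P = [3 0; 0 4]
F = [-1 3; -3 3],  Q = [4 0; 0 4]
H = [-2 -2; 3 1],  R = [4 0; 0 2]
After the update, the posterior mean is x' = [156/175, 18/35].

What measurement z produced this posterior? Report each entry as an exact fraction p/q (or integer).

x̄ = F·x = [9, 9]
P̄ = F·P·Fᵀ + Q = [43 45; 45 67]
S = H·P̄·Hᵀ + R = [804 -752; -752 726]
K = P̄·Hᵀ·S⁻¹ = [384/2275 943/2275; -268/455 -151/455]
x' − x̄ = [-1419/175, -297/35] = K·y
y = (KᵀK)⁻¹·Kᵀ·(x' − x̄) = [33, -33]
z = y + H·x̄ = [33, -33] + [-36, 36] = [-3, 3]

z = [-3, 3]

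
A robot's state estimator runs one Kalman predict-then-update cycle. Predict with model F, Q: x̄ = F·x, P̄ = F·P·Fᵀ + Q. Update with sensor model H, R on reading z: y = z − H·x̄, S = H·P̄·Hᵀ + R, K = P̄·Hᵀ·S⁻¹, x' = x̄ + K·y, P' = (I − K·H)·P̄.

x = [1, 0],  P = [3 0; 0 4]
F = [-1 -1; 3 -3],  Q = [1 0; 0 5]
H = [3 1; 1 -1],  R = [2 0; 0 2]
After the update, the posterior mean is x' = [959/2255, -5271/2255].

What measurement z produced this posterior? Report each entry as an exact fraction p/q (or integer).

x̄ = F·x = [-1, 3]
P̄ = F·P·Fᵀ + Q = [8 3; 3 68]
S = H·P̄·Hᵀ + R = [160 -50; -50 72]
K = P̄·Hᵀ·S⁻¹ = [1097/4510 215/902; 1147/4510 -655/902]
x' − x̄ = [3214/2255, -12036/2255] = K·y
y = (KᵀK)⁻¹·Kᵀ·(x' − x̄) = [-1, 7]
z = y + H·x̄ = [-1, 7] + [0, -4] = [-1, 3]

z = [-1, 3]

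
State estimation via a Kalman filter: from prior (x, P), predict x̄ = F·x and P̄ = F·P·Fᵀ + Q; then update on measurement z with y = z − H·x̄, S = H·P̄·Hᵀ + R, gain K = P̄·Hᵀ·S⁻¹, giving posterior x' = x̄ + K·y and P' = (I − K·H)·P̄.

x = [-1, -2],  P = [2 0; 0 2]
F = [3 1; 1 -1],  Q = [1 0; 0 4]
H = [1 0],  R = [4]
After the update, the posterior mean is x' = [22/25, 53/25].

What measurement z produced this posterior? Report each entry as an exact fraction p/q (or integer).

x̄ = F·x = [-5, 1]
P̄ = F·P·Fᵀ + Q = [21 4; 4 8]
S = H·P̄·Hᵀ + R = [25]
K = P̄·Hᵀ·S⁻¹ = [21/25; 4/25]
x' − x̄ = [147/25, 28/25] = K·y
y = (KᵀK)⁻¹·Kᵀ·(x' − x̄) = [7]
z = y + H·x̄ = [7] + [-5] = [2]

z = [2]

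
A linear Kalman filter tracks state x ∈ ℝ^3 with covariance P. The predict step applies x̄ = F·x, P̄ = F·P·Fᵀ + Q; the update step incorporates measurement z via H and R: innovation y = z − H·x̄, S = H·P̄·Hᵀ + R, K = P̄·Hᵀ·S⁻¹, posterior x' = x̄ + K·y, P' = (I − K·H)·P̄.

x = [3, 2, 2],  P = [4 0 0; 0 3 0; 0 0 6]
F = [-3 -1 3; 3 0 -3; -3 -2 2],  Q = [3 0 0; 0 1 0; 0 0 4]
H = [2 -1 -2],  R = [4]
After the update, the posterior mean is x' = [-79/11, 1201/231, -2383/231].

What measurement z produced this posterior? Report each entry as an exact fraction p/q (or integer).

z = [1]

x̄ = F·x = [-5, 3, -9]
P̄ = F·P·Fᵀ + Q = [96 -90 78; -90 91 -72; 78 -72 76]
S = H·P̄·Hᵀ + R = [231]
K = P̄·Hᵀ·S⁻¹ = [6/11; -127/231; 76/231]
x' − x̄ = [-24/11, 508/231, -304/231] = K·y
y = (KᵀK)⁻¹·Kᵀ·(x' − x̄) = [-4]
z = y + H·x̄ = [-4] + [5] = [1]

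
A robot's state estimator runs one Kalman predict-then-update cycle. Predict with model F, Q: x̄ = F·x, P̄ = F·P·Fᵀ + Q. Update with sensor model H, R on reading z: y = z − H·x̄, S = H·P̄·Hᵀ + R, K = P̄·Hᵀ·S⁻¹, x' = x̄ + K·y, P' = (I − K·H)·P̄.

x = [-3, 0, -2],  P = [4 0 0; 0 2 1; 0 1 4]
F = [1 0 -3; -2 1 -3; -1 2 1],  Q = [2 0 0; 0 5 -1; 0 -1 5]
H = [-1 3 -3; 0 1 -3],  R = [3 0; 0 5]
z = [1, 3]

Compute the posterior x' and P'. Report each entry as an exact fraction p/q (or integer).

x̄ = F·x = [3, 12, 1]
P̄ = F·P·Fᵀ + Q = [42 25 -22; 25 53 -6; -22 -6 25]
y = z − H·x̄ = [-29, -6]
S = H·P̄·Hᵀ + R = [573 365; 365 319]
K = P̄·Hᵀ·S⁻¹ = [-817/24781 8004/24781; 22573/49562 -14797/49562; 3458/24781 -10249/24781]
x' = x̄ + K·y = [50012/24781, 28909/49562, -14007/24781]
P' = (I − K·H)·P̄ = [393321/24781 175425/24781 45135/24781; 175425/24781 246277/49562 53377/24781; 45135/24781 53377/24781 34874/24781]

x' = [50012/24781, 28909/49562, -14007/24781]
P' = [393321/24781 175425/24781 45135/24781; 175425/24781 246277/49562 53377/24781; 45135/24781 53377/24781 34874/24781]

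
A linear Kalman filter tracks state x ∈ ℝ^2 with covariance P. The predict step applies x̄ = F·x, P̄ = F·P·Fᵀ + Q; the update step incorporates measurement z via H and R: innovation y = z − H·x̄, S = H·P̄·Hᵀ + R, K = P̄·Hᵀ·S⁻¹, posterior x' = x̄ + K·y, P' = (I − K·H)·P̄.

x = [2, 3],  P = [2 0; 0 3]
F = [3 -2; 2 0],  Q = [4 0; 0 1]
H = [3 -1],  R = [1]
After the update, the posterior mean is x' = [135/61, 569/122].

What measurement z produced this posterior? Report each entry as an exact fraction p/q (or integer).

x̄ = F·x = [0, 4]
P̄ = F·P·Fᵀ + Q = [34 12; 12 9]
S = H·P̄·Hᵀ + R = [244]
K = P̄·Hᵀ·S⁻¹ = [45/122; 27/244]
x' − x̄ = [135/61, 81/122] = K·y
y = (KᵀK)⁻¹·Kᵀ·(x' − x̄) = [6]
z = y + H·x̄ = [6] + [-4] = [2]

z = [2]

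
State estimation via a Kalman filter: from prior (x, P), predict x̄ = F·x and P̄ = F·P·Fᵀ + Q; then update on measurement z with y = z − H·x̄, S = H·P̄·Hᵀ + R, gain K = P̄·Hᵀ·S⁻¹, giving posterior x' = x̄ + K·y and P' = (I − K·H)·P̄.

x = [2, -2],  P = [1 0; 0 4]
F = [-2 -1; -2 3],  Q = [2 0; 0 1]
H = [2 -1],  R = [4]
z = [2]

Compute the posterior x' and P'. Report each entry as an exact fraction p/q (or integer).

x̄ = F·x = [-2, -10]
P̄ = F·P·Fᵀ + Q = [10 -8; -8 41]
y = z − H·x̄ = [-4]
S = H·P̄·Hᵀ + R = [117]
K = P̄·Hᵀ·S⁻¹ = [28/117; -19/39]
x' = x̄ + K·y = [-346/117, -314/39]
P' = (I − K·H)·P̄ = [386/117 220/39; 220/39 172/13]

x' = [-346/117, -314/39]
P' = [386/117 220/39; 220/39 172/13]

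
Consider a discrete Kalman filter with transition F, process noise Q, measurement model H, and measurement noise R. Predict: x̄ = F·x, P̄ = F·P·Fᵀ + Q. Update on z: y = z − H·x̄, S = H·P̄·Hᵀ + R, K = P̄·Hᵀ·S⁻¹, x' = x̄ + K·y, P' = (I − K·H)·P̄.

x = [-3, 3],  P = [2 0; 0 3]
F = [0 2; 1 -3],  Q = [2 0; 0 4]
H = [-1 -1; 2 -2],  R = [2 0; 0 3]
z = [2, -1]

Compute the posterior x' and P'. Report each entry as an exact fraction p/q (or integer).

x' = [-3326/2911, -2364/2911]
P' = [1602/2911 582/2911; 582/2911 1716/2911]

x̄ = F·x = [6, -12]
P̄ = F·P·Fᵀ + Q = [14 -18; -18 33]
y = z − H·x̄ = [-4, -37]
S = H·P̄·Hᵀ + R = [13 38; 38 335]
K = P̄·Hᵀ·S⁻¹ = [-1092/2911 680/2911; -1149/2911 -756/2911]
x' = x̄ + K·y = [-3326/2911, -2364/2911]
P' = (I − K·H)·P̄ = [1602/2911 582/2911; 582/2911 1716/2911]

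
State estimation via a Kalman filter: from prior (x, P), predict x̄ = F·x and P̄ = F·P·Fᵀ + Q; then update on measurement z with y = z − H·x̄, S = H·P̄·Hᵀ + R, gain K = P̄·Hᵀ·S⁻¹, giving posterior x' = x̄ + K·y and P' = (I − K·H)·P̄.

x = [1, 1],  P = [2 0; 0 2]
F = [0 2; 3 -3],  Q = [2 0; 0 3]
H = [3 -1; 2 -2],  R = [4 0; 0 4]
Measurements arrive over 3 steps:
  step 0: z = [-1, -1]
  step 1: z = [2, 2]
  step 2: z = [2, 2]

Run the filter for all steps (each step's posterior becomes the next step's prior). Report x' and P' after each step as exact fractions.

step 0: x' = [234/1481, 1281/1481], P' = [1270/1481 1674/1481; 1674/1481 3354/1481]
step 1: x' = [359344/869697, -201878/289899], P' = [603142/869697 237454/289899; 237454/289899 162394/96633]
step 2: x' = [115654024/135301971, 9656426/45100657], P' = [31015718/45100657 36704266/45100657; 36704266/45100657 75594762/45100657]

step 0: x̄ = F·x = [2, 0]
step 0: P̄ = F·P·Fᵀ + Q = [10 -12; -12 39]
step 0: y = z − H·x̄ = [-7, -5]
step 0: S = H·P̄·Hᵀ + R = [205 234; 234 296]
step 0: K = P̄·Hᵀ·S⁻¹ = [534/1481 -202/1481; 417/1481 -840/1481]
step 0: x' = x̄ + K·y = [234/1481, 1281/1481]
step 0: P' = (I − K·H)·P̄ = [1270/1481 1674/1481; 1674/1481 3354/1481]
step 1: x̄ = F·x = [2562/1481, -3141/1481]
step 1: P̄ = F·P·Fᵀ + Q = [16378/1481 -10080/1481; -10080/1481 15927/1481]
step 1: y = z − H·x̄ = [-7865/1481, -8444/1481]
step 1: S = H·P̄·Hᵀ + R = [229733/1481 210762/1481; 210762/1481 215784/1481]
step 1: K = P̄·Hᵀ·S⁻¹ = [3386/10737 -54610/869697; 695/3579 -124864/289899]
step 1: x' = x̄ + K·y = [359344/869697, -201878/289899]
step 1: P' = (I − K·H)·P̄ = [603142/869697 237454/289899; 237454/289899 162394/96633]
step 2: x̄ = F·x = [-403756/289899, 964978/289899]
step 2: P̄ = F·P·Fᵀ + Q = [842842/96633 -499456/96633; -499456/96633 929863/96633]
step 2: y = z − H·x̄ = [2756044/289899, 3317266/289899]
step 2: S = H·P̄·Hᵀ + R = [11898709/96633 10912426/96633; 10912426/96633 11473000/96633]
step 2: K = P̄·Hᵀ·S⁻¹ = [2012246/6442951 -2844274/45100657; 1232787/6442951 -19445248/45100657]
step 2: x' = x̄ + K·y = [115654024/135301971, 9656426/45100657]
step 2: P' = (I − K·H)·P̄ = [31015718/45100657 36704266/45100657; 36704266/45100657 75594762/45100657]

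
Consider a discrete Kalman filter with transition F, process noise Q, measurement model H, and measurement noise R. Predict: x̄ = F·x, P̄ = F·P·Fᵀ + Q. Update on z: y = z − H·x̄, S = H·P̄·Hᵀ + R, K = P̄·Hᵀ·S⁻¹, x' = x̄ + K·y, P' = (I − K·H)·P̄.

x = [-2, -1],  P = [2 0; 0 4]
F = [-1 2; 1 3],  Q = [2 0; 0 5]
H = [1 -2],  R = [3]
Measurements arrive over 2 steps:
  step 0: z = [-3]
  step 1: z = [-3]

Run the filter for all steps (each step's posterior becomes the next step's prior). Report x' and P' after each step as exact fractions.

step 0: x̄ = F·x = [0, -5]
step 0: P̄ = F·P·Fᵀ + Q = [20 22; 22 43]
step 0: y = z − H·x̄ = [-13]
step 0: S = H·P̄·Hᵀ + R = [107]
step 0: K = P̄·Hᵀ·S⁻¹ = [-24/107; -64/107]
step 0: x' = x̄ + K·y = [312/107, 297/107]
step 0: P' = (I − K·H)·P̄ = [1564/107 818/107; 818/107 505/107]
step 1: x̄ = F·x = [282/107, 1203/107]
step 1: P̄ = F·P·Fᵀ + Q = [526/107 648/107; 648/107 11552/107]
step 1: y = z − H·x̄ = [1803/107]
step 1: S = H·P̄·Hᵀ + R = [44463/107]
step 1: K = P̄·Hᵀ·S⁻¹ = [-770/44463; -22456/44463]
step 1: x' = x̄ + K·y = [34736/14821, 40501/14821]
step 1: P' = (I − K·H)·P̄ = [213034/44463 107672/44463; 107672/44463 87520/44463]

step 0: x' = [312/107, 297/107], P' = [1564/107 818/107; 818/107 505/107]
step 1: x' = [34736/14821, 40501/14821], P' = [213034/44463 107672/44463; 107672/44463 87520/44463]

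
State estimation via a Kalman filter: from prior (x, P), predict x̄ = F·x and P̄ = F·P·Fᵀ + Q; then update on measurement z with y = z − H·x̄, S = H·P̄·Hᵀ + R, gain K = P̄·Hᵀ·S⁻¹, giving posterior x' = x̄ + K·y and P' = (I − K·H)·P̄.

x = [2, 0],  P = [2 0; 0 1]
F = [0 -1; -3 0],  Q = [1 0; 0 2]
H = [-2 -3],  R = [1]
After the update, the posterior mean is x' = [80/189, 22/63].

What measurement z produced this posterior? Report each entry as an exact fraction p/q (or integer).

x̄ = F·x = [0, -6]
P̄ = F·P·Fᵀ + Q = [2 0; 0 20]
S = H·P̄·Hᵀ + R = [189]
K = P̄·Hᵀ·S⁻¹ = [-4/189; -20/63]
x' − x̄ = [80/189, 400/63] = K·y
y = (KᵀK)⁻¹·Kᵀ·(x' − x̄) = [-20]
z = y + H·x̄ = [-20] + [18] = [-2]

z = [-2]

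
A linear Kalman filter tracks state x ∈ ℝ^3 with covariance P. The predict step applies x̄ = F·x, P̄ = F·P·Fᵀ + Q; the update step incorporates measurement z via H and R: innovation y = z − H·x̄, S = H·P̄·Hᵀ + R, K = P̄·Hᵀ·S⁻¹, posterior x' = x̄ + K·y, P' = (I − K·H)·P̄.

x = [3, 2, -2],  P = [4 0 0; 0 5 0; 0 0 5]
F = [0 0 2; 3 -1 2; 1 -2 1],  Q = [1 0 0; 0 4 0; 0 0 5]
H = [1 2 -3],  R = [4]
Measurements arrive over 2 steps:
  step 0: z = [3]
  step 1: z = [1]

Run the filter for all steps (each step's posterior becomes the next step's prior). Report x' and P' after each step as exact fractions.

step 0: x̄ = F·x = [-4, 3, -3]
step 0: P̄ = F·P·Fᵀ + Q = [21 20 10; 20 65 32; 10 32 34]
step 0: y = z − H·x̄ = [-8]
step 0: S = H·P̄·Hᵀ + R = [227]
step 0: K = P̄·Hᵀ·S⁻¹ = [31/227; 54/227; -28/227]
step 0: x' = x̄ + K·y = [-1156/227, 249/227, -457/227]
step 0: P' = (I − K·H)·P̄ = [3806/227 2866/227 3138/227; 2866/227 11839/227 8776/227; 3138/227 8776/227 6934/227]
step 1: x̄ = F·x = [-914/227, -4631/227, -2111/227]
step 1: P̄ = F·P·Fᵀ + Q = [27963/227 29012/227 -14960/227; 29012/227 60093/227 712/227; -14960/227 712/227 18939/227]
step 1: y = z − H·x̄ = [4070/227]
step 1: S = H·P̄·Hᵀ + R = [636958/227]
step 1: K = P̄·Hᵀ·S⁻¹ = [130867/636958; 73531/318479; -70353/636958]
step 1: x' = x̄ + K·y = [-109143/318479, -5178877/318479, -3592412/318479]
step 1: P' = (I − K·H)·P̄ = [3017995/636958 -1687527/318479 -1418527/636958; -1687527/318479 36672875/318479 23788033/318479; -1418527/636958 23788033/318479 31338339/636958]

step 0: x' = [-1156/227, 249/227, -457/227], P' = [3806/227 2866/227 3138/227; 2866/227 11839/227 8776/227; 3138/227 8776/227 6934/227]
step 1: x' = [-109143/318479, -5178877/318479, -3592412/318479], P' = [3017995/636958 -1687527/318479 -1418527/636958; -1687527/318479 36672875/318479 23788033/318479; -1418527/636958 23788033/318479 31338339/636958]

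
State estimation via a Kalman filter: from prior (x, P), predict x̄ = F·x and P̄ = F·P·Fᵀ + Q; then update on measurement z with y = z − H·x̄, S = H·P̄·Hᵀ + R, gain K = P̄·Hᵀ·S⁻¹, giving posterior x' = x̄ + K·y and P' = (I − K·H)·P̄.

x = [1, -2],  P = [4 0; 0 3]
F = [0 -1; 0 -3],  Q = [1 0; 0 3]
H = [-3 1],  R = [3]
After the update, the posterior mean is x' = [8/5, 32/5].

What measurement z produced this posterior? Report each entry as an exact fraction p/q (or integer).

x̄ = F·x = [2, 6]
P̄ = F·P·Fᵀ + Q = [4 9; 9 30]
S = H·P̄·Hᵀ + R = [15]
K = P̄·Hᵀ·S⁻¹ = [-1/5; 1/5]
x' − x̄ = [-2/5, 2/5] = K·y
y = (KᵀK)⁻¹·Kᵀ·(x' − x̄) = [2]
z = y + H·x̄ = [2] + [0] = [2]

z = [2]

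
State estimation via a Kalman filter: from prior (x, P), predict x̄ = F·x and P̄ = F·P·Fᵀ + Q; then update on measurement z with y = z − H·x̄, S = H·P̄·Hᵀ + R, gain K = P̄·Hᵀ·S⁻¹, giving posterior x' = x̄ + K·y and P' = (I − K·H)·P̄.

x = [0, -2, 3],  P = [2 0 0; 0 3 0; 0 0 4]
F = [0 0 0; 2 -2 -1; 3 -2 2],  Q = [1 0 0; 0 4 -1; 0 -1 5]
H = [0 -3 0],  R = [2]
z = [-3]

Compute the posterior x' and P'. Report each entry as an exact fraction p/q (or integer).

x̄ = F·x = [0, 1, 10]
P̄ = F·P·Fᵀ + Q = [1 0 0; 0 28 15; 0 15 51]
y = z − H·x̄ = [0]
S = H·P̄·Hᵀ + R = [254]
K = P̄·Hᵀ·S⁻¹ = [0; -42/127; -45/254]
x' = x̄ + K·y = [0, 1, 10]
P' = (I − K·H)·P̄ = [1 0 0; 0 28/127 15/127; 0 15/127 10929/254]

x' = [0, 1, 10]
P' = [1 0 0; 0 28/127 15/127; 0 15/127 10929/254]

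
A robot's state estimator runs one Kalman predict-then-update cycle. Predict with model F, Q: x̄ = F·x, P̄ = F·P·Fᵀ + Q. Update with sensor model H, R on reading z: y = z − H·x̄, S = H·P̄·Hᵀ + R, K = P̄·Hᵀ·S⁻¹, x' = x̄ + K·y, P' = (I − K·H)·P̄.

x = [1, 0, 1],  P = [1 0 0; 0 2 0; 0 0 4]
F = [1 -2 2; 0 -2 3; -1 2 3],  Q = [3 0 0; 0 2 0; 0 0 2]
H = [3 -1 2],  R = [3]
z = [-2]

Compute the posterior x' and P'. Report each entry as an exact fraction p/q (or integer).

x' = [111/365, -177/365, -602/365]
P' = [3496/365 2988/365 -3627/365; 2988/365 5554/365 -1546/365; -3627/365 -1546/365 4834/365]

x̄ = F·x = [3, 3, 2]
P̄ = F·P·Fᵀ + Q = [28 32 15; 32 46 28; 15 28 47]
y = z − H·x̄ = [-12]
S = H·P̄·Hᵀ + R = [365]
K = P̄·Hᵀ·S⁻¹ = [82/365; 106/365; 111/365]
x' = x̄ + K·y = [111/365, -177/365, -602/365]
P' = (I − K·H)·P̄ = [3496/365 2988/365 -3627/365; 2988/365 5554/365 -1546/365; -3627/365 -1546/365 4834/365]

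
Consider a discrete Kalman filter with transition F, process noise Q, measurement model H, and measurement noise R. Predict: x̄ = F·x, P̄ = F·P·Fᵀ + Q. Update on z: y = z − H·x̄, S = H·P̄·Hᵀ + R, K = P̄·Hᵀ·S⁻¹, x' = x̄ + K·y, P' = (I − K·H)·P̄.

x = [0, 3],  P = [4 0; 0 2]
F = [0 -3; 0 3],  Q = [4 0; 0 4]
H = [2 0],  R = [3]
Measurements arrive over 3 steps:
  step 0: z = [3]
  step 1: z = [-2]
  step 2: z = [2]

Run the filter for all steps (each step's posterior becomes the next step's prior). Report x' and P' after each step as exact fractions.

step 0: x' = [15/13, 9/13], P' = [66/91 -54/91; -54/91 706/91]
step 1: x' = [-27439/27145, 29007/27145], P' = [20154/27145 -19062/27145; -19062/27145 229306/27145]
step 2: x' = [8428273/8770771, -6601617/8770771], P' = [6517002/8770771 -6191262/8770771; -6191262/8770771 74294410/8770771]

step 0: x̄ = F·x = [-9, 9]
step 0: P̄ = F·P·Fᵀ + Q = [22 -18; -18 22]
step 0: y = z − H·x̄ = [21]
step 0: S = H·P̄·Hᵀ + R = [91]
step 0: K = P̄·Hᵀ·S⁻¹ = [44/91; -36/91]
step 0: x' = x̄ + K·y = [15/13, 9/13]
step 0: P' = (I − K·H)·P̄ = [66/91 -54/91; -54/91 706/91]
step 1: x̄ = F·x = [-27/13, 27/13]
step 1: P̄ = F·P·Fᵀ + Q = [6718/91 -6354/91; -6354/91 6718/91]
step 1: y = z − H·x̄ = [28/13]
step 1: S = H·P̄·Hᵀ + R = [27145/91]
step 1: K = P̄·Hᵀ·S⁻¹ = [13436/27145; -12708/27145]
step 1: x' = x̄ + K·y = [-27439/27145, 29007/27145]
step 1: P' = (I − K·H)·P̄ = [20154/27145 -19062/27145; -19062/27145 229306/27145]
step 2: x̄ = F·x = [-87021/27145, 87021/27145]
step 2: P̄ = F·P·Fᵀ + Q = [2172334/27145 -2063754/27145; -2063754/27145 2172334/27145]
step 2: y = z − H·x̄ = [228332/27145]
step 2: S = H·P̄·Hᵀ + R = [8770771/27145]
step 2: K = P̄·Hᵀ·S⁻¹ = [4344668/8770771; -4127508/8770771]
step 2: x' = x̄ + K·y = [8428273/8770771, -6601617/8770771]
step 2: P' = (I − K·H)·P̄ = [6517002/8770771 -6191262/8770771; -6191262/8770771 74294410/8770771]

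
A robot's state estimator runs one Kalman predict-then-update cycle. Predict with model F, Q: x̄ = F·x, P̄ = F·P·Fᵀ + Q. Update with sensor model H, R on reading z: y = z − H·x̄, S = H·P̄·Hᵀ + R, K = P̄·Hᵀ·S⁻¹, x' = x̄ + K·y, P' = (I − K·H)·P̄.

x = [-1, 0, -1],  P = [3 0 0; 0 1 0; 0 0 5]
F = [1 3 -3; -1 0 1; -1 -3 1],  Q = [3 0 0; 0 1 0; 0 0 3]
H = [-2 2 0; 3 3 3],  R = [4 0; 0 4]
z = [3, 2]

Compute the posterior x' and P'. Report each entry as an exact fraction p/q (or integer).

x̄ = F·x = [2, 0, 0]
P̄ = F·P·Fᵀ + Q = [60 -18 -27; -18 9 8; -27 8 20]
y = z − H·x̄ = [7, -4]
S = H·P̄·Hᵀ + R = [424 -96; -96 139]
K = P̄·Hᵀ·S⁻¹ = [-4341/12430 513/6215; 3609/24860 489/6215; 5009/24860 999/6215]
x' = x̄ + K·y = [-9631/12430, 17439/24860, 19079/24860]
P' = (I − K·H)·P̄ = [11217/6215 6876/6215 -17409/6215; 6876/6215 17361/12430 -29809/12430; -17409/6215 -29809/12430 67291/12430]

x' = [-9631/12430, 17439/24860, 19079/24860]
P' = [11217/6215 6876/6215 -17409/6215; 6876/6215 17361/12430 -29809/12430; -17409/6215 -29809/12430 67291/12430]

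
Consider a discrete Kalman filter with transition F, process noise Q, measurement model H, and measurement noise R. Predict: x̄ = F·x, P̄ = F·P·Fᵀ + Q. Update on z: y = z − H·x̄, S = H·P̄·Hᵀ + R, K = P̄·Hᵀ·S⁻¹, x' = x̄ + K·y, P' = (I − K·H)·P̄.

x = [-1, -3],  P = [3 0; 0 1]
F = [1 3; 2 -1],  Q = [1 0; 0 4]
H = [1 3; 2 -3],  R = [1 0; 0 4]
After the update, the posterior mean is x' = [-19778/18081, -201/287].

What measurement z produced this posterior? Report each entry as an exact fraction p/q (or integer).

x̄ = F·x = [-10, 1]
P̄ = F·P·Fᵀ + Q = [13 3; 3 17]
S = H·P̄·Hᵀ + R = [185 -118; -118 173]
K = P̄·Hᵀ·S⁻¹ = [5812/18081 5741/18081; 64/287 -31/287]
x' − x̄ = [161032/18081, -488/287] = K·y
y = (KᵀK)⁻¹·Kᵀ·(x' − x̄) = [4, 24]
z = y + H·x̄ = [4, 24] + [-7, -23] = [-3, 1]

z = [-3, 1]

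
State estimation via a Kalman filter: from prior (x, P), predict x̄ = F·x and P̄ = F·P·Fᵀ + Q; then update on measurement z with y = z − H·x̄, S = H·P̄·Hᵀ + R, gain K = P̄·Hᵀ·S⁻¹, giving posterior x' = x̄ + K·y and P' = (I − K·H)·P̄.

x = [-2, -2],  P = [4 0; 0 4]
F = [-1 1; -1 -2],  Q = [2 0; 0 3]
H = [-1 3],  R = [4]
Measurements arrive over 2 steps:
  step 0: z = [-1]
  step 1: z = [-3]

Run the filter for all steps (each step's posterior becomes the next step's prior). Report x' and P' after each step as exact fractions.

step 0: x' = [418/245, 83/245], P' = [1966/245 626/245; 626/245 306/245]
step 1: x' = [-53945/48471, -22454/16157], P' = [218638/48471 26262/16157; 26262/16157 16446/16157]

step 0: x̄ = F·x = [0, 6]
step 0: P̄ = F·P·Fᵀ + Q = [10 -4; -4 23]
step 0: y = z − H·x̄ = [-19]
step 0: S = H·P̄·Hᵀ + R = [245]
step 0: K = P̄·Hᵀ·S⁻¹ = [-22/245; 73/245]
step 0: x' = x̄ + K·y = [418/245, 83/245]
step 0: P' = (I − K·H)·P̄ = [1966/245 626/245; 626/245 306/245]
step 1: x̄ = F·x = [-67/49, -584/245]
step 1: P̄ = F·P·Fᵀ + Q = [302/49 396/49; 396/49 6429/245]
step 1: y = z − H·x̄ = [682/245]
step 1: S = H·P̄·Hᵀ + R = [48471/245]
step 1: K = P̄·Hᵀ·S⁻¹ = [4430/48471; 5769/16157]
step 1: x' = x̄ + K·y = [-53945/48471, -22454/16157]
step 1: P' = (I − K·H)·P̄ = [218638/48471 26262/16157; 26262/16157 16446/16157]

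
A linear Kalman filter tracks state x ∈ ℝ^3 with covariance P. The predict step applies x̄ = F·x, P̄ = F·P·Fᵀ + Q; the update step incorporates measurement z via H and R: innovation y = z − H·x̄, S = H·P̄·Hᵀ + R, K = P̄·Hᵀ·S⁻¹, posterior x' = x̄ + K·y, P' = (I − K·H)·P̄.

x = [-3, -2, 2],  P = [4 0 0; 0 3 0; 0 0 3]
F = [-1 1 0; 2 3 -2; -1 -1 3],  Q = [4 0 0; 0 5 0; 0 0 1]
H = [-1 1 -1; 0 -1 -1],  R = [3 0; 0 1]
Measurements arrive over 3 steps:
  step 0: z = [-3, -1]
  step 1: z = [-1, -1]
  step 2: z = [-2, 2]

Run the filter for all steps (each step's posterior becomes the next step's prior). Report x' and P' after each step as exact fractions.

step 0: x' = [-509/4125, -1799/1375, 9023/4125], P' = [40501/4125 6686/1375 -19447/4125; 6686/1375 4663/1375 -3892/1375; -19447/4125 -3892/1375 13309/4125]
step 1: x' = [-51991984/24514905, -26094428/24514905, 53740616/24514905], P' = [128809354/24514905 62965343/24514905 -60129281/24514905; 62965343/24514905 55062151/24514905 -41995012/24514905; -60129281/24514905 -41995012/24514905 50672959/24514905]
step 2: x' = [-36063479810/80262278041, -177310886096/80262278041, 52097808758/80262278041], P' = [421369062937/80262278041 206646282490/80262278041 -197074754919/80262278041; 206646282490/80262278041 180638612544/80262278041 -137775290608/80262278041; -197074754919/80262278041 -137775290608/80262278041 165856030118/80262278041]

step 0: x̄ = F·x = [1, -16, 11]
step 0: P̄ = F·P·Fᵀ + Q = [11 1 1; 1 60 -35; 1 -35 35]
step 0: y = z − H·x̄ = [25, -6]
step 0: S = H·P̄·Hᵀ + R = [179 -23; -23 26]
step 0: K = P̄·Hᵀ·S⁻¹ = [-332/4125 -611/4125; 623/1375 -771/1375; -1846/4125 -1633/4125]
step 0: x' = x̄ + K·y = [-509/4125, -1799/1375, 9023/4125]
step 0: P' = (I − K·H)·P̄ = [40501/4125 6686/1375 -19447/4125; 6686/1375 4663/1375 -3892/1375; -19447/4125 -3892/1375 13309/4125]
step 1: x̄ = F·x = [-4888/4125, -641/75, 1319/165]
step 1: P̄ = F·P·Fᵀ + Q = [30874/4125 -1357/75 1993/165; -1357/75 3266/15 -427/3; 1993/165 -427/3 3242/33]
step 1: y = z − H·x̄ = [19739/1375, -427/275]
step 1: S = H·P̄·Hᵀ + R = [923273/1375 -34514/275; -34514/275 1777/55]
step 1: K = P̄·Hᵀ·S⁻¹ = [-126994/1634327 -945354/8171635; 757596/1634327 -4355713/8171635; -723082/1634327 -2892649/8171635]
step 1: x' = x̄ + K·y = [-51991984/24514905, -26094428/24514905, 53740616/24514905]
step 1: P' = (I − K·H)·P̄ = [128809354/24514905 62965343/24514905 -60129281/24514905; 62965343/24514905 55062151/24514905 -41995012/24514905; -60129281/24514905 -41995012/24514905 50672959/24514905]
step 2: x̄ = F·x = [25897556/24514905, -96582828/8171635, 15953884/1634327]
step 2: P̄ = F·P·Fᵀ + Q = [156000439/24514905 -63888712/8171635 8543334/1634327; -63888712/8171635 1025540548/8171635 -132309934/1634327; 8543334/1634327 -132309934/1634327 93541299/1634327]
step 2: y = z − H·x̄ = [101184898/4902981, -470138/8171635]
step 2: S = H·P̄·Hᵀ + R = [1863643319/4902981 -115801219/1634327; -115801219/1634327 178319338/8171635]
step 2: K = P̄·Hᵀ·S⁻¹ = [-5882675176/80262278041 -9571527571/80262278041; 37255873554/80262278041 -42863321936/80262278041; -35518855269/80262278041 -28080739510/80262278041]
step 2: x' = x̄ + K·y = [-36063479810/80262278041, -177310886096/80262278041, 52097808758/80262278041]
step 2: P' = (I − K·H)·P̄ = [421369062937/80262278041 206646282490/80262278041 -197074754919/80262278041; 206646282490/80262278041 180638612544/80262278041 -137775290608/80262278041; -197074754919/80262278041 -137775290608/80262278041 165856030118/80262278041]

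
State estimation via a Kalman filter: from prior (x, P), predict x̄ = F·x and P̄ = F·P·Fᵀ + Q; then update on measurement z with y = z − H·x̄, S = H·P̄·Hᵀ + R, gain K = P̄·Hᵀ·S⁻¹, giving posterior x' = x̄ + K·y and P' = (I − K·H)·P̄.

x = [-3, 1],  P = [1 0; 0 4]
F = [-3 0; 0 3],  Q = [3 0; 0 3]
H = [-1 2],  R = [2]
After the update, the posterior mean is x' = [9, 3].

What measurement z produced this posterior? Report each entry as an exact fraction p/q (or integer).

z = [-3]

x̄ = F·x = [9, 3]
P̄ = F·P·Fᵀ + Q = [12 0; 0 39]
S = H·P̄·Hᵀ + R = [170]
K = P̄·Hᵀ·S⁻¹ = [-6/85; 39/85]
x' − x̄ = [0, 0] = K·y
y = (KᵀK)⁻¹·Kᵀ·(x' − x̄) = [0]
z = y + H·x̄ = [0] + [-3] = [-3]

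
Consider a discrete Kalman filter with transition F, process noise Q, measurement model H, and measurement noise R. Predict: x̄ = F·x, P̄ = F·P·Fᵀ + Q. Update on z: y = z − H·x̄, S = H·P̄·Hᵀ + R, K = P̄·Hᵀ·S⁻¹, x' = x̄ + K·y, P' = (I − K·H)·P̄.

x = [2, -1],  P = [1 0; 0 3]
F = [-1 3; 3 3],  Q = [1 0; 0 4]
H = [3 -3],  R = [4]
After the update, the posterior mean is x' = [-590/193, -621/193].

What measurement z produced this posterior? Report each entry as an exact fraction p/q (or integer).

z = [1]

x̄ = F·x = [-5, 3]
P̄ = F·P·Fᵀ + Q = [29 24; 24 40]
S = H·P̄·Hᵀ + R = [193]
K = P̄·Hᵀ·S⁻¹ = [15/193; -48/193]
x' − x̄ = [375/193, -1200/193] = K·y
y = (KᵀK)⁻¹·Kᵀ·(x' − x̄) = [25]
z = y + H·x̄ = [25] + [-24] = [1]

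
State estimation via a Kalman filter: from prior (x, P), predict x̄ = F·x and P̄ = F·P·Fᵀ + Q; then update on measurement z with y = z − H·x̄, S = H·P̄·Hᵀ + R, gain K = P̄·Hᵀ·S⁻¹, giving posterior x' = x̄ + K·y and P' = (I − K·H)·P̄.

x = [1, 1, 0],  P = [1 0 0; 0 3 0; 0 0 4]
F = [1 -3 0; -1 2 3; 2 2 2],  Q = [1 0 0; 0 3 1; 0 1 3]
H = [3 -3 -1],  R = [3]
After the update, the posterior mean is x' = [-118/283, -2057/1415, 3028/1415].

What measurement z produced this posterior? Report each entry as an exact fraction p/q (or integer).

x̄ = F·x = [-2, 1, 4]
P̄ = F·P·Fᵀ + Q = [29 -19 -16; -19 52 35; -16 35 35]
S = H·P̄·Hᵀ + R = [1415]
K = P̄·Hᵀ·S⁻¹ = [32/283; -248/1415; -188/1415]
x' − x̄ = [448/283, -3472/1415, -2632/1415] = K·y
y = (KᵀK)⁻¹·Kᵀ·(x' − x̄) = [14]
z = y + H·x̄ = [14] + [-13] = [1]

z = [1]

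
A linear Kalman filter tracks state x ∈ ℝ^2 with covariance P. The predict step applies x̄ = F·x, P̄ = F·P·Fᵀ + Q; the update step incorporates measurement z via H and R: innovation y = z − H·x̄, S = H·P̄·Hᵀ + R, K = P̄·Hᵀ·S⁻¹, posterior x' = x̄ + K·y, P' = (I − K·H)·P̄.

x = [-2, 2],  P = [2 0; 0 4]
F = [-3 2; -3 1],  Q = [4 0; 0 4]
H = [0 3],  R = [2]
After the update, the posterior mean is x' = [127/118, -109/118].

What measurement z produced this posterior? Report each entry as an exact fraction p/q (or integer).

z = [-3]

x̄ = F·x = [10, 8]
P̄ = F·P·Fᵀ + Q = [38 26; 26 26]
S = H·P̄·Hᵀ + R = [236]
K = P̄·Hᵀ·S⁻¹ = [39/118; 39/118]
x' − x̄ = [-1053/118, -1053/118] = K·y
y = (KᵀK)⁻¹·Kᵀ·(x' − x̄) = [-27]
z = y + H·x̄ = [-27] + [24] = [-3]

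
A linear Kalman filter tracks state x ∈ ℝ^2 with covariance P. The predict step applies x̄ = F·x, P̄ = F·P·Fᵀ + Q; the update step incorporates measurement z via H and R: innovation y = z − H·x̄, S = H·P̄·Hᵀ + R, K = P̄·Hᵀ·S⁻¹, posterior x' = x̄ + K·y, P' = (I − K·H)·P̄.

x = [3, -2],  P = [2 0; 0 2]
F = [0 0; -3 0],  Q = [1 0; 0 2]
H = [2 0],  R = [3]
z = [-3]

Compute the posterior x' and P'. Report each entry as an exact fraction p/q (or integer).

x̄ = F·x = [0, -9]
P̄ = F·P·Fᵀ + Q = [1 0; 0 20]
y = z − H·x̄ = [-3]
S = H·P̄·Hᵀ + R = [7]
K = P̄·Hᵀ·S⁻¹ = [2/7; 0]
x' = x̄ + K·y = [-6/7, -9]
P' = (I − K·H)·P̄ = [3/7 0; 0 20]

x' = [-6/7, -9]
P' = [3/7 0; 0 20]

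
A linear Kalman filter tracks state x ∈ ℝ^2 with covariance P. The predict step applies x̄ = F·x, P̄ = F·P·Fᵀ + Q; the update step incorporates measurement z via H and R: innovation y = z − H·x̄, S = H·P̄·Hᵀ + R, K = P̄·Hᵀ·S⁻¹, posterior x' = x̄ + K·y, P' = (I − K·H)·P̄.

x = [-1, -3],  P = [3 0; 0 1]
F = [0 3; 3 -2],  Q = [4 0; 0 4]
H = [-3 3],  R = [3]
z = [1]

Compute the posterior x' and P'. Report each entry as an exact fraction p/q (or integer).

x' = [-964/181, -892/181]
P' = [1270/181 1251/181; 1251/181 1292/181]

x̄ = F·x = [-9, 3]
P̄ = F·P·Fᵀ + Q = [13 -6; -6 35]
y = z − H·x̄ = [-35]
S = H·P̄·Hᵀ + R = [543]
K = P̄·Hᵀ·S⁻¹ = [-19/181; 41/181]
x' = x̄ + K·y = [-964/181, -892/181]
P' = (I − K·H)·P̄ = [1270/181 1251/181; 1251/181 1292/181]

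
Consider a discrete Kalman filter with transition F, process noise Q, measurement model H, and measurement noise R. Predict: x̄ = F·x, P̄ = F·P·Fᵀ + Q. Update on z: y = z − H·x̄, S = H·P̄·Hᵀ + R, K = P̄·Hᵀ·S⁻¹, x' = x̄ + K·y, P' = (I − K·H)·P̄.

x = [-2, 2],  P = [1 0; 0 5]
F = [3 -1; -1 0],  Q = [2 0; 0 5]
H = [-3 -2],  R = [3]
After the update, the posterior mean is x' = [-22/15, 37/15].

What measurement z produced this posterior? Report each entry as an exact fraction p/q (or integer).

z = [-1]

x̄ = F·x = [-8, 2]
P̄ = F·P·Fᵀ + Q = [16 -3; -3 6]
S = H·P̄·Hᵀ + R = [135]
K = P̄·Hᵀ·S⁻¹ = [-14/45; -1/45]
x' − x̄ = [98/15, 7/15] = K·y
y = (KᵀK)⁻¹·Kᵀ·(x' − x̄) = [-21]
z = y + H·x̄ = [-21] + [20] = [-1]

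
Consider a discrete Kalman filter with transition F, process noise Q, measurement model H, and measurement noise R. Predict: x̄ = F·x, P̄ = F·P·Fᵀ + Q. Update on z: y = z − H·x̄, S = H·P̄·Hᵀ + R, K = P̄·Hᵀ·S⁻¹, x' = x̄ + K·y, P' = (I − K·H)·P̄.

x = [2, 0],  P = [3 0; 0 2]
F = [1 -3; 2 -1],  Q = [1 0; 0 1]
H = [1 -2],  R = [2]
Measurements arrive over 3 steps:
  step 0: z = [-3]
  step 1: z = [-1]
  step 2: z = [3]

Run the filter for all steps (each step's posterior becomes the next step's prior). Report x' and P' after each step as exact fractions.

step 0: x' = [11/6, 5/2], P' = [197/9 11; 11 6]
step 1: x' = [-956/207, -1477/828], P' = [2918/621 1366/621; 1366/621 3779/2484]
step 2: x' = [-168029/158999, -353908/158999], P' = [780542/158999 367754/158999; 367754/158999 249634/158999]

step 0: x̄ = F·x = [2, 4]
step 0: P̄ = F·P·Fᵀ + Q = [22 12; 12 15]
step 0: y = z − H·x̄ = [3]
step 0: S = H·P̄·Hᵀ + R = [36]
step 0: K = P̄·Hᵀ·S⁻¹ = [-1/18; -1/2]
step 0: x' = x̄ + K·y = [11/6, 5/2]
step 0: P' = (I − K·H)·P̄ = [197/9 11; 11 6]
step 1: x̄ = F·x = [-17/3, 7/6]
step 1: P̄ = F·P·Fᵀ + Q = [98/9 -137/9; -137/9 455/9]
step 1: y = z − H·x̄ = [7]
step 1: S = H·P̄·Hᵀ + R = [276]
step 1: K = P̄·Hᵀ·S⁻¹ = [31/207; -349/828]
step 1: x' = x̄ + K·y = [-956/207, -1477/828]
step 1: P' = (I − K·H)·P̄ = [2918/621 1366/621; 1366/621 3779/2484]
step 2: x̄ = F·x = [607/828, -2057/276]
step 2: P̄ = F·P·Fᵀ + Q = [15383/2484 -1189/828; -1189/828 3455/276]
step 2: y = z − H·x̄ = [-455/36]
step 2: S = H·P̄·Hᵀ + R = [6913/108]
step 2: K = P̄·Hᵀ·S⁻¹ = [979/6913; -2859/6913]
step 2: x' = x̄ + K·y = [-168029/158999, -353908/158999]
step 2: P' = (I − K·H)·P̄ = [780542/158999 367754/158999; 367754/158999 249634/158999]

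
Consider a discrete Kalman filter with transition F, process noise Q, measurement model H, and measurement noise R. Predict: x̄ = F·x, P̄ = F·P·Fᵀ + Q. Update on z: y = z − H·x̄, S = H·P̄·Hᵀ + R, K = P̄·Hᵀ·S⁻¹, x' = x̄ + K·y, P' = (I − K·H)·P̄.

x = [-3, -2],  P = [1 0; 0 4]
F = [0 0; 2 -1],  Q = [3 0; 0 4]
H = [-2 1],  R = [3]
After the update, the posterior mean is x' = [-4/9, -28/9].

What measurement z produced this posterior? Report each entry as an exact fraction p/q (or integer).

z = [-2]

x̄ = F·x = [0, -4]
P̄ = F·P·Fᵀ + Q = [3 0; 0 12]
S = H·P̄·Hᵀ + R = [27]
K = P̄·Hᵀ·S⁻¹ = [-2/9; 4/9]
x' − x̄ = [-4/9, 8/9] = K·y
y = (KᵀK)⁻¹·Kᵀ·(x' − x̄) = [2]
z = y + H·x̄ = [2] + [-4] = [-2]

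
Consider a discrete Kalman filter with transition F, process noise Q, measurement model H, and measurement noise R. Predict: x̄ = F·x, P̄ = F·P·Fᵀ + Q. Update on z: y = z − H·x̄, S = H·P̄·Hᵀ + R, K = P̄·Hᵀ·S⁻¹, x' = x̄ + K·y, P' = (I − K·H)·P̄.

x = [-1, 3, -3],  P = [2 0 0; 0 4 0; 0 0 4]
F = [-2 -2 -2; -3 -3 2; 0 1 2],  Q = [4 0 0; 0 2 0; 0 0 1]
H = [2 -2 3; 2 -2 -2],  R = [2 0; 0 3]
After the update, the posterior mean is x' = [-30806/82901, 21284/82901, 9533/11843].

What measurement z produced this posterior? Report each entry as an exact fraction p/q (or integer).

x̄ = F·x = [2, -12, -3]
P̄ = F·P·Fᵀ + Q = [44 20 -24; 20 72 4; -24 4 21]
S = H·P̄·Hᵀ + R = [159 122; 122 615]
K = P̄·Hᵀ·S⁻¹ = [-26472/82901 18192/82901; -42916/82901 -6584/82901; 2323/11843 -2348/11843]
x' − x̄ = [-196608/82901, 1016096/82901, 45062/11843] = K·y
y = (KᵀK)⁻¹·Kᵀ·(x' − x̄) = [-18, -37]
z = y + H·x̄ = [-18, -37] + [19, 34] = [1, -3]

z = [1, -3]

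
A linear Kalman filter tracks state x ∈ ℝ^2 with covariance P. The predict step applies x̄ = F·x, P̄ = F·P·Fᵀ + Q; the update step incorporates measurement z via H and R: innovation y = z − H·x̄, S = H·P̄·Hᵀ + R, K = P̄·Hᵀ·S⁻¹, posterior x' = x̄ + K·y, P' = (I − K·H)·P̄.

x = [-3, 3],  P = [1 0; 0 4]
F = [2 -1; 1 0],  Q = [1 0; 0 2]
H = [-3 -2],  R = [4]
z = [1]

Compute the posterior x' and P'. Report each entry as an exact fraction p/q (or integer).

x' = [-97/121, 21/121]
P' = [128/121 -130/121; -130/121 219/121]

x̄ = F·x = [-9, -3]
P̄ = F·P·Fᵀ + Q = [9 2; 2 3]
y = z − H·x̄ = [-32]
S = H·P̄·Hᵀ + R = [121]
K = P̄·Hᵀ·S⁻¹ = [-31/121; -12/121]
x' = x̄ + K·y = [-97/121, 21/121]
P' = (I − K·H)·P̄ = [128/121 -130/121; -130/121 219/121]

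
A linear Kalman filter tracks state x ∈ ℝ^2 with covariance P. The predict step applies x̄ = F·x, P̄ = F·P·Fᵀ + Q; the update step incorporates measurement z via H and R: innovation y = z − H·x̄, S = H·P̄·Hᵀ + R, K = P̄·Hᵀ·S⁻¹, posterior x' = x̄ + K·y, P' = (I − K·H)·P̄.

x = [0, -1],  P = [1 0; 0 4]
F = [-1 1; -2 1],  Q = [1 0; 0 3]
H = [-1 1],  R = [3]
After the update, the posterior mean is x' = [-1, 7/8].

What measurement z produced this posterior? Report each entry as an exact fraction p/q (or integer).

z = [3]

x̄ = F·x = [-1, -1]
P̄ = F·P·Fᵀ + Q = [6 6; 6 11]
S = H·P̄·Hᵀ + R = [8]
K = P̄·Hᵀ·S⁻¹ = [0; 5/8]
x' − x̄ = [0, 15/8] = K·y
y = (KᵀK)⁻¹·Kᵀ·(x' − x̄) = [3]
z = y + H·x̄ = [3] + [0] = [3]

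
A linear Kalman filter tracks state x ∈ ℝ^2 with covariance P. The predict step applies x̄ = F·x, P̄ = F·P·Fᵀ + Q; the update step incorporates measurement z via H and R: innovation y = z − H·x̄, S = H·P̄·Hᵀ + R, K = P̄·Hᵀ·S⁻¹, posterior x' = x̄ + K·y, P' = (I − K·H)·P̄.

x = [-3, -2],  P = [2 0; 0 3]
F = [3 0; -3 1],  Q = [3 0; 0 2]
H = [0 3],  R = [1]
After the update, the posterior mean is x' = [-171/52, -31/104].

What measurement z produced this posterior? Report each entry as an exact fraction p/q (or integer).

z = [-1]

x̄ = F·x = [-9, 7]
P̄ = F·P·Fᵀ + Q = [21 -18; -18 23]
S = H·P̄·Hᵀ + R = [208]
K = P̄·Hᵀ·S⁻¹ = [-27/104; 69/208]
x' − x̄ = [297/52, -759/104] = K·y
y = (KᵀK)⁻¹·Kᵀ·(x' − x̄) = [-22]
z = y + H·x̄ = [-22] + [21] = [-1]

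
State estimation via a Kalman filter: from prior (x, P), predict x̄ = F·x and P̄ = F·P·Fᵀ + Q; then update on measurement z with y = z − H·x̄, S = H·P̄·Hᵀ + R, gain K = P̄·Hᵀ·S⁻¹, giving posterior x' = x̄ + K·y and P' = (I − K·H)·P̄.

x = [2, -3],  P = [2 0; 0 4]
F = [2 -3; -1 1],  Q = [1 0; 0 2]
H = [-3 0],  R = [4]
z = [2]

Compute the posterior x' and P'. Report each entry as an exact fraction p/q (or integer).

x̄ = F·x = [13, -5]
P̄ = F·P·Fᵀ + Q = [45 -16; -16 8]
y = z − H·x̄ = [41]
S = H·P̄·Hᵀ + R = [409]
K = P̄·Hᵀ·S⁻¹ = [-135/409; 48/409]
x' = x̄ + K·y = [-218/409, -77/409]
P' = (I − K·H)·P̄ = [180/409 -64/409; -64/409 968/409]

x' = [-218/409, -77/409]
P' = [180/409 -64/409; -64/409 968/409]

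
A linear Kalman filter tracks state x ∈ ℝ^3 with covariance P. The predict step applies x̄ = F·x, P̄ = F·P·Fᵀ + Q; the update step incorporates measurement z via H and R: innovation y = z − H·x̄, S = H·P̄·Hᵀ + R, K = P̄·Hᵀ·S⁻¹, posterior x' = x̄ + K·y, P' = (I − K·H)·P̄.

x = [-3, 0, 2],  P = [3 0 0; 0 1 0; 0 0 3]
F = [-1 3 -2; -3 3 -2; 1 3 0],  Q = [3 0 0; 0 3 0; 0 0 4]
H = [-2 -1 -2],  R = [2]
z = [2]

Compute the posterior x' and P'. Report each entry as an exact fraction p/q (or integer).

x' = [-99/131, 692/131, -1135/393]
P' = [465/131 378/131 -622/131; 378/131 2574/131 -1628/131; -622/131 -1628/131 4352/393]

x̄ = F·x = [-1, 5, -3]
P̄ = F·P·Fᵀ + Q = [27 30 6; 30 51 0; 6 0 16]
y = z − H·x̄ = [-1]
S = H·P̄·Hᵀ + R = [393]
K = P̄·Hᵀ·S⁻¹ = [-32/131; -37/131; -44/393]
x' = x̄ + K·y = [-99/131, 692/131, -1135/393]
P' = (I − K·H)·P̄ = [465/131 378/131 -622/131; 378/131 2574/131 -1628/131; -622/131 -1628/131 4352/393]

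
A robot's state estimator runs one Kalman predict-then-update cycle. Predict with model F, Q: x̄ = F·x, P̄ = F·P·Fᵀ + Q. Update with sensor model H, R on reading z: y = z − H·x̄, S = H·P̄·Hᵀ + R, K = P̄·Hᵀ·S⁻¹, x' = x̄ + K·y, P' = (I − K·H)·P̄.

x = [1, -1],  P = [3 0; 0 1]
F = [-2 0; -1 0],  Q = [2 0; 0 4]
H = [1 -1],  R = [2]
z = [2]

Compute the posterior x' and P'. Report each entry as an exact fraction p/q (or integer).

x' = [2/11, -14/11]
P' = [90/11 74/11; 74/11 76/11]

x̄ = F·x = [-2, -1]
P̄ = F·P·Fᵀ + Q = [14 6; 6 7]
y = z − H·x̄ = [3]
S = H·P̄·Hᵀ + R = [11]
K = P̄·Hᵀ·S⁻¹ = [8/11; -1/11]
x' = x̄ + K·y = [2/11, -14/11]
P' = (I − K·H)·P̄ = [90/11 74/11; 74/11 76/11]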